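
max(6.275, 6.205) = 6.275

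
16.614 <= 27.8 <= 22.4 False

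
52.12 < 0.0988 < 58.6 False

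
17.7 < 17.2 False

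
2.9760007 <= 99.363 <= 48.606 False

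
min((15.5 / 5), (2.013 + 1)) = 3.013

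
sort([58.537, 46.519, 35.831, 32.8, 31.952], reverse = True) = [58.537, 46.519, 35.831, 32.8, 31.952]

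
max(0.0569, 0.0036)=0.0569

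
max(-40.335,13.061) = 13.061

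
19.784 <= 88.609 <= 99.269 True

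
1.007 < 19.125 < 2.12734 False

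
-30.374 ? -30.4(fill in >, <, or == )>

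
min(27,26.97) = 26.97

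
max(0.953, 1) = 1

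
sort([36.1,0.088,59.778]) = [0.088,36.1,59.778]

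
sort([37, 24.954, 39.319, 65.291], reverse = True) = [65.291, 39.319, 37, 24.954]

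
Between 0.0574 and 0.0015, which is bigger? 0.0574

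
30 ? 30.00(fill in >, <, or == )==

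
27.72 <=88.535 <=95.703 True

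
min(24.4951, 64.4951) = 24.4951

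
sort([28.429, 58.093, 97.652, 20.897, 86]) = [20.897, 28.429, 58.093, 86, 97.652]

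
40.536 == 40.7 False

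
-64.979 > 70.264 False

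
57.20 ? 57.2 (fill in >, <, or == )==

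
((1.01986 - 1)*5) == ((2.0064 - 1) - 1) False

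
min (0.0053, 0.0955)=0.0053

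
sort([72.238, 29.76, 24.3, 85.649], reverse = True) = [85.649, 72.238, 29.76, 24.3]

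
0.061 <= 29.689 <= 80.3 True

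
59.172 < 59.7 True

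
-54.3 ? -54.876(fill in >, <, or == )>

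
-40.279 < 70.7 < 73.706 True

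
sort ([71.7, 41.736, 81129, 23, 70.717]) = [23, 41.736, 70.717, 71.7, 81129]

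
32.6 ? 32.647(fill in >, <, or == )<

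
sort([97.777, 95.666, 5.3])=[5.3, 95.666, 97.777]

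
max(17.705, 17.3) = 17.705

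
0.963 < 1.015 True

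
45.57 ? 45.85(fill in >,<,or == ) <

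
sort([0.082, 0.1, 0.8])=[0.082, 0.1, 0.8]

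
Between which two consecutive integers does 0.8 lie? 0 and 1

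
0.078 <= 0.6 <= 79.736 True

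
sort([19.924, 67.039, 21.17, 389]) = [19.924, 21.17, 67.039, 389]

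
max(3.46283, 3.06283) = 3.46283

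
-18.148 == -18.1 False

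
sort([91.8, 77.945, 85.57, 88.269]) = [77.945, 85.57, 88.269, 91.8]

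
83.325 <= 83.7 True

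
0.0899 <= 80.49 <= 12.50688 False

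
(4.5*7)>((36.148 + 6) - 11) True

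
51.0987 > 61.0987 False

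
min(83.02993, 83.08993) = 83.02993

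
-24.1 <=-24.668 False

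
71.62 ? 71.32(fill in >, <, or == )>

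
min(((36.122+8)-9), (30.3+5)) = 35.122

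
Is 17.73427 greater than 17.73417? Yes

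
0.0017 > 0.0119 False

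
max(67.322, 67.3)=67.322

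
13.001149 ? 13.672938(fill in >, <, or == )<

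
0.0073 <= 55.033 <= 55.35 True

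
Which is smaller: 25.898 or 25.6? 25.6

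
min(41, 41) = 41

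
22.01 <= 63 True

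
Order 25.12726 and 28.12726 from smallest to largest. 25.12726, 28.12726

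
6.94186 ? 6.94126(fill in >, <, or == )>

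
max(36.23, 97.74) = 97.74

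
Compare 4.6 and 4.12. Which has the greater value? 4.6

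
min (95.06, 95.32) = 95.06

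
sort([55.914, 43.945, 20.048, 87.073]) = [20.048, 43.945, 55.914, 87.073]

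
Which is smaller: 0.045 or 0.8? 0.045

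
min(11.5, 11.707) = 11.5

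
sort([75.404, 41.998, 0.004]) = [0.004, 41.998, 75.404]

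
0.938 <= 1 True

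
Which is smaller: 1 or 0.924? 0.924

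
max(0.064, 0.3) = 0.3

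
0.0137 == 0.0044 False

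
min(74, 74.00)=74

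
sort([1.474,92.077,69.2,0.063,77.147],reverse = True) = [92.077,77.147,69.2,1.474,0.063]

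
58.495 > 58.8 False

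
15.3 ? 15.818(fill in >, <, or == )<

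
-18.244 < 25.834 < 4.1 False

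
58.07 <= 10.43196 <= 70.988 False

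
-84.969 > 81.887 False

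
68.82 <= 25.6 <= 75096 False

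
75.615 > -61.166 True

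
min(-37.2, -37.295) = -37.295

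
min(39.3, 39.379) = 39.3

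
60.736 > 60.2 True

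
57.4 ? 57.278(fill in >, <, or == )>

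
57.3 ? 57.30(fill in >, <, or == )==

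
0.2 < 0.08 False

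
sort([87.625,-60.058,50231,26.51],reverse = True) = [50231,87.625,26.51,-60.058]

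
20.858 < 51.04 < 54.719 True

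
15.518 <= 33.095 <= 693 True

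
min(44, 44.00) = 44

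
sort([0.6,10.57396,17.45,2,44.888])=[0.6,2,10.57396,17.45,44.888]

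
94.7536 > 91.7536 True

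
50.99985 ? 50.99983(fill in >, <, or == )>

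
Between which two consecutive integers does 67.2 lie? 67 and 68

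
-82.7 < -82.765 False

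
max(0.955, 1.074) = 1.074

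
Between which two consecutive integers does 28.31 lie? 28 and 29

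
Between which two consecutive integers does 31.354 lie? 31 and 32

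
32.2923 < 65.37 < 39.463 False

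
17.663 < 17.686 True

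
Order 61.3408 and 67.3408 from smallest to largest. 61.3408,67.3408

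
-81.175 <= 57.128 True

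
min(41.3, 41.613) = 41.3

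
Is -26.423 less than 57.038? Yes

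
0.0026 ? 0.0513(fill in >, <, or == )<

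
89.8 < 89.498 False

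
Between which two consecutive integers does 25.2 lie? 25 and 26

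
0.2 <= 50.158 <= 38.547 False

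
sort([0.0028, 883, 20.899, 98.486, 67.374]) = [0.0028, 20.899, 67.374, 98.486, 883]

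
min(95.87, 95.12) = 95.12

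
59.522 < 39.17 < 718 False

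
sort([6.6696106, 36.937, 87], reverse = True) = [87, 36.937, 6.6696106]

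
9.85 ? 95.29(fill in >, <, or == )<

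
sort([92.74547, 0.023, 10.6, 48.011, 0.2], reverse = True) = [92.74547, 48.011, 10.6, 0.2, 0.023]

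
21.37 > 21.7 False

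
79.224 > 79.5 False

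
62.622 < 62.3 False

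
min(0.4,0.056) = 0.056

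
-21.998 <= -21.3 True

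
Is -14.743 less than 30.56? Yes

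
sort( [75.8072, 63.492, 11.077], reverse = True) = [75.8072, 63.492, 11.077]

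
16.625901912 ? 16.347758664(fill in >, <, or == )>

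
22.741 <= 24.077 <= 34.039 True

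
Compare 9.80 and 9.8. They are equal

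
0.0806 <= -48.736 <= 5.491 False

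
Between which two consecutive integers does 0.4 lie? 0 and 1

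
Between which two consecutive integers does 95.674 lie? 95 and 96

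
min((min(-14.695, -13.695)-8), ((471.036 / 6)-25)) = -22.695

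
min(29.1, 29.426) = 29.1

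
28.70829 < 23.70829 False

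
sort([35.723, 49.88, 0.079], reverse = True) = [49.88, 35.723, 0.079]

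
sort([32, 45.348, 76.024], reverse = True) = [76.024, 45.348, 32]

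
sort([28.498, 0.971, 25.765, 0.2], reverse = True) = [28.498, 25.765, 0.971, 0.2]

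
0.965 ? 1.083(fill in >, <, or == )<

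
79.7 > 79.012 True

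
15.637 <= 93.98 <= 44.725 False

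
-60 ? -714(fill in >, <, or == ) >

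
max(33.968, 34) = 34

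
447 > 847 False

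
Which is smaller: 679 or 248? 248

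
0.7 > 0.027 True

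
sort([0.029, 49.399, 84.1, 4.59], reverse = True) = [84.1, 49.399, 4.59, 0.029]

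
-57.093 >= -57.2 True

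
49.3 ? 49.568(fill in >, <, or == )<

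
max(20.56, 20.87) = 20.87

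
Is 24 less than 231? Yes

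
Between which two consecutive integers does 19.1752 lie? 19 and 20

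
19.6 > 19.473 True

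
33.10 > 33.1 False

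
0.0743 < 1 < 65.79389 True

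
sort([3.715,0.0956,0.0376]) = [0.0376,0.0956,3.715]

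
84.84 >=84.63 True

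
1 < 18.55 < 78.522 True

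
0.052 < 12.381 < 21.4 True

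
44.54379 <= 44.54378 False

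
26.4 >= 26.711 False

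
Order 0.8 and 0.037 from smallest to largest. 0.037, 0.8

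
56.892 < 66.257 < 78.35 True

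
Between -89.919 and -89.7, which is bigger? -89.7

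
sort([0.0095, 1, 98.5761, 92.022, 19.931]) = [0.0095, 1, 19.931, 92.022, 98.5761]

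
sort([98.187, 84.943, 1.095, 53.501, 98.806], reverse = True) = [98.806, 98.187, 84.943, 53.501, 1.095]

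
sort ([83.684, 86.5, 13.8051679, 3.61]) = [3.61, 13.8051679, 83.684, 86.5]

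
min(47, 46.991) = 46.991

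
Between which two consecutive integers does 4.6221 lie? 4 and 5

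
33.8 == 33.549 False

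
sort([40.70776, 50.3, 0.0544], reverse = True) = [50.3, 40.70776, 0.0544]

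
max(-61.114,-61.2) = -61.114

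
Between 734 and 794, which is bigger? 794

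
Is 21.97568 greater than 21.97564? Yes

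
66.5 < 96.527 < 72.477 False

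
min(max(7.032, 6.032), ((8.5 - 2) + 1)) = 7.032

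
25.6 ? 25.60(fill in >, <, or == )==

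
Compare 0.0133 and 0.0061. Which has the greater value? 0.0133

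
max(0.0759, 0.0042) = 0.0759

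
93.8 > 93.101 True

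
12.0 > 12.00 False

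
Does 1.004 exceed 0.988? Yes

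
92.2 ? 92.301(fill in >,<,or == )<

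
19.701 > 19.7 True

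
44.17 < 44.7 True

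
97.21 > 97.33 False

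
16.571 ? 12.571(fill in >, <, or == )>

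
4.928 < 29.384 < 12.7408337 False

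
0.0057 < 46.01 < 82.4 True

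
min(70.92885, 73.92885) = 70.92885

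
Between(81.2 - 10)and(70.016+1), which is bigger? (81.2 - 10)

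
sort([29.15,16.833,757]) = [16.833,29.15,757]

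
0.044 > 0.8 False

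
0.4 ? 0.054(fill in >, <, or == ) >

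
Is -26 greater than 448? No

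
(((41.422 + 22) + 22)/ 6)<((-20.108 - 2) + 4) False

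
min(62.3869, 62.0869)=62.0869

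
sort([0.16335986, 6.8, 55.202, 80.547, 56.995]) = [0.16335986, 6.8, 55.202, 56.995, 80.547]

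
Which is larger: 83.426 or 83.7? 83.7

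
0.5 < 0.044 False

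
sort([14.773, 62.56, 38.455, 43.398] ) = [14.773, 38.455, 43.398, 62.56]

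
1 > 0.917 True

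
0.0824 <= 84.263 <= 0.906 False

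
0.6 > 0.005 True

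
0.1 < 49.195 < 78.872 True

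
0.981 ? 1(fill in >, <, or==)<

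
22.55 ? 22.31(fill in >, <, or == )>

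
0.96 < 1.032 True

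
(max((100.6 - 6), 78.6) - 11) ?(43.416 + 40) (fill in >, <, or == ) >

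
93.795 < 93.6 False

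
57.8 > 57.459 True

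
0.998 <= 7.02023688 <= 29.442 True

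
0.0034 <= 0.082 True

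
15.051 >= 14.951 True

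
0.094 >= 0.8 False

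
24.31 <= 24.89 True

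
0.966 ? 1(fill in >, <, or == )<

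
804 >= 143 True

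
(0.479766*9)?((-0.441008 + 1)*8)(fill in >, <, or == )<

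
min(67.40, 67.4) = 67.40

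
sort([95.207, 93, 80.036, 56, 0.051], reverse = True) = [95.207, 93, 80.036, 56, 0.051]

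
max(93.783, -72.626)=93.783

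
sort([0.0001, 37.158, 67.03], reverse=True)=[67.03, 37.158, 0.0001]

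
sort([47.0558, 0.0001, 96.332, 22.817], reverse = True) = [96.332, 47.0558, 22.817, 0.0001]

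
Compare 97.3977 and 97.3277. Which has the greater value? 97.3977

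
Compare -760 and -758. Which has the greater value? -758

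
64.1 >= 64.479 False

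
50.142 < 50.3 True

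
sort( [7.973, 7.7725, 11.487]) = [7.7725, 7.973, 11.487]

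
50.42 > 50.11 True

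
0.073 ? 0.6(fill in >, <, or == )<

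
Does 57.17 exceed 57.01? Yes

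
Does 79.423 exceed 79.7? No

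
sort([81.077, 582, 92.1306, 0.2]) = [0.2, 81.077, 92.1306, 582]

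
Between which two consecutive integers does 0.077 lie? 0 and 1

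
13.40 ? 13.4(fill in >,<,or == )==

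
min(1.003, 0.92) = 0.92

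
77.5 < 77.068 False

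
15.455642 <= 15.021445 False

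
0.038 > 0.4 False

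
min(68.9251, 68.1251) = 68.1251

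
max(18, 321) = 321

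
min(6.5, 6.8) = 6.5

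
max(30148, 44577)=44577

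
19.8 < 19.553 False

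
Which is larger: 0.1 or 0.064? 0.1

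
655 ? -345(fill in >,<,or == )>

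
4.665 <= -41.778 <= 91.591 False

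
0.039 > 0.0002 True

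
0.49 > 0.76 False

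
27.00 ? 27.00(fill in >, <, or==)==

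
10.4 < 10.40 False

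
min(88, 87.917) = 87.917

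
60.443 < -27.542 False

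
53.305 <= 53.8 True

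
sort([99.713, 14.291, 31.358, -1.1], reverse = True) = [99.713, 31.358, 14.291, -1.1]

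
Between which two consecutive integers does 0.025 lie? 0 and 1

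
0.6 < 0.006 False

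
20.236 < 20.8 True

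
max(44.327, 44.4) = 44.4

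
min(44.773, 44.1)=44.1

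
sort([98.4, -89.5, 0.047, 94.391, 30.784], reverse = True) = [98.4, 94.391, 30.784, 0.047, -89.5]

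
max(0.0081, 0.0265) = 0.0265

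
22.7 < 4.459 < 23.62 False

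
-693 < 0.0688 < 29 True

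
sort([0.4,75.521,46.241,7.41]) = [0.4,7.41,46.241,75.521]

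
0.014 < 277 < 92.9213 False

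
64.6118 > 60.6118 True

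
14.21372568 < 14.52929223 True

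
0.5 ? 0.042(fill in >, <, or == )>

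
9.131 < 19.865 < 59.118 True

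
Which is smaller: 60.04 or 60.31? 60.04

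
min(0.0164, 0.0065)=0.0065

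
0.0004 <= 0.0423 True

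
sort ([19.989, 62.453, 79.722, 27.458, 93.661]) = [19.989, 27.458, 62.453, 79.722, 93.661]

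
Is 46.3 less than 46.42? Yes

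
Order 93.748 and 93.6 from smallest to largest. 93.6, 93.748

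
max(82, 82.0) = 82.0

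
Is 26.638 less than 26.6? No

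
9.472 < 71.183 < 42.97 False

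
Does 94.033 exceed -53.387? Yes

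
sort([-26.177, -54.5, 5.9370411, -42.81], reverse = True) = [5.9370411, -26.177, -42.81, -54.5]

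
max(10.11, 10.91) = 10.91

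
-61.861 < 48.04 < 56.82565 True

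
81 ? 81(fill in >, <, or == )==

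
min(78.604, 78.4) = 78.4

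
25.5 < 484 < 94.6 False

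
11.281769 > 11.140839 True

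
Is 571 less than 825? Yes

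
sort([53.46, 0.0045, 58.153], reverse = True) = [58.153, 53.46, 0.0045]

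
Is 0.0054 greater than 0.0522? No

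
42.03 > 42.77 False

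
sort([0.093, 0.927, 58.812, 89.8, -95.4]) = [-95.4, 0.093, 0.927, 58.812, 89.8]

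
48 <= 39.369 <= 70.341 False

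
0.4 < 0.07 False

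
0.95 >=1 False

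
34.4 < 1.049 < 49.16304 False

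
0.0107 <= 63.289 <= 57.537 False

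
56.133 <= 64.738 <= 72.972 True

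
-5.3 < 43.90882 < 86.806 True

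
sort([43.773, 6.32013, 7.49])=[6.32013, 7.49, 43.773]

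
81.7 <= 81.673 False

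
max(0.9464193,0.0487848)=0.9464193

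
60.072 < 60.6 True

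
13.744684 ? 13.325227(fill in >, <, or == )>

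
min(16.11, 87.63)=16.11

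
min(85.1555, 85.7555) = 85.1555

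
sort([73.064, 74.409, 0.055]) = [0.055, 73.064, 74.409]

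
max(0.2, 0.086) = 0.2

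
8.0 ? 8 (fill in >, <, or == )==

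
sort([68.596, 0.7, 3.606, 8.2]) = [0.7, 3.606, 8.2, 68.596]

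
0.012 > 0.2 False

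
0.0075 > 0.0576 False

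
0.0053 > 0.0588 False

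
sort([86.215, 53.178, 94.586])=[53.178, 86.215, 94.586]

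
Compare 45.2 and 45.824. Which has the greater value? 45.824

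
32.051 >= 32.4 False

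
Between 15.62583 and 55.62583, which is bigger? 55.62583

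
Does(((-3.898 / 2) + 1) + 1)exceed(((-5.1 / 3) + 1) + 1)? No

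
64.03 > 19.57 True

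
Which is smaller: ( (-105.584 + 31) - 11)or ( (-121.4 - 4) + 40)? ( (-105.584 + 31) - 11)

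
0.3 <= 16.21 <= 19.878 True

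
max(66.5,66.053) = 66.5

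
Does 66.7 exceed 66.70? No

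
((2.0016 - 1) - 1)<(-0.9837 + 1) True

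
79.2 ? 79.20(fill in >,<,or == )==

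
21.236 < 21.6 True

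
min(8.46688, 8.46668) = 8.46668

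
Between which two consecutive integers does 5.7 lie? 5 and 6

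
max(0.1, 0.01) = 0.1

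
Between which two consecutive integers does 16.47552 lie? 16 and 17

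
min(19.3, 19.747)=19.3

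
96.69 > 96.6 True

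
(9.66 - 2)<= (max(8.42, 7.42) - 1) False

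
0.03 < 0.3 True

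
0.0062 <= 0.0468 True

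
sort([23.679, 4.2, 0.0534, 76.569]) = [0.0534, 4.2, 23.679, 76.569]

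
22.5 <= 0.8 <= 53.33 False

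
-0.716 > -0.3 False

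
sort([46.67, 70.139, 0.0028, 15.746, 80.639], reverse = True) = [80.639, 70.139, 46.67, 15.746, 0.0028]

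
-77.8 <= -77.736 True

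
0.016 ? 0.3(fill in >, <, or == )<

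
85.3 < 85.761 True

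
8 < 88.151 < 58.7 False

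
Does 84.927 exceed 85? No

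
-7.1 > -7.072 False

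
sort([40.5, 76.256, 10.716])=[10.716, 40.5, 76.256]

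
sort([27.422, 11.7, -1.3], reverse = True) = [27.422, 11.7, -1.3]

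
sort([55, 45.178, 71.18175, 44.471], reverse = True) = [71.18175, 55, 45.178, 44.471]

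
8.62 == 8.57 False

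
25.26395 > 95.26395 False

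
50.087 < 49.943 False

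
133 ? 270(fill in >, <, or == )<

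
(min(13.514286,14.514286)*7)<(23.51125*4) False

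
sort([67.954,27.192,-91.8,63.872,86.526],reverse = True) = [86.526,67.954,63.872,27.192,-91.8]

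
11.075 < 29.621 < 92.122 True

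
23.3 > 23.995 False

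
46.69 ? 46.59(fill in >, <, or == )>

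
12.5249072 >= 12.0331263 True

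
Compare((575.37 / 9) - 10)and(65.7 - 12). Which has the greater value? ((575.37 / 9) - 10)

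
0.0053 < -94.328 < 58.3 False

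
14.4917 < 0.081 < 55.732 False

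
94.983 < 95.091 True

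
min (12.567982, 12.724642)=12.567982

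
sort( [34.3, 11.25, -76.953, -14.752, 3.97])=[-76.953, -14.752, 3.97, 11.25, 34.3]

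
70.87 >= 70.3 True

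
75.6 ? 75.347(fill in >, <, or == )>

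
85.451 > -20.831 True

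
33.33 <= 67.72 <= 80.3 True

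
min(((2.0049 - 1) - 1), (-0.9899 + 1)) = 0.0049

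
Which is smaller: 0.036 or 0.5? 0.036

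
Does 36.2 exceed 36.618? No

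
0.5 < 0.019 False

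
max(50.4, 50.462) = 50.462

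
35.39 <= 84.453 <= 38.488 False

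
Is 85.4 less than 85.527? Yes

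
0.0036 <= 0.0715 True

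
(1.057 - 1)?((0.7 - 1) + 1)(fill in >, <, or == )<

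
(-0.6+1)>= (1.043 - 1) True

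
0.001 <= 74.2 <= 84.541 True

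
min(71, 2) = 2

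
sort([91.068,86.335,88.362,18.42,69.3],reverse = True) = [91.068,88.362,86.335,69.3,18.42]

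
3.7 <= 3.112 False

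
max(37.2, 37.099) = 37.2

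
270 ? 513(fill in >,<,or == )<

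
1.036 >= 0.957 True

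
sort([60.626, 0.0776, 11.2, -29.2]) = [-29.2, 0.0776, 11.2, 60.626]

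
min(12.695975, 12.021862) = 12.021862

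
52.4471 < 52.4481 True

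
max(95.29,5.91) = 95.29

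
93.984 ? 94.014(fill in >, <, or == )<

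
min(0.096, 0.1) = 0.096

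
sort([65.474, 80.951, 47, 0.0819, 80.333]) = [0.0819, 47, 65.474, 80.333, 80.951]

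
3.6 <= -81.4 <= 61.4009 False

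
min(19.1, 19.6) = 19.1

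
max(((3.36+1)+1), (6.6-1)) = 5.6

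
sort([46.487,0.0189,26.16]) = [0.0189,26.16,46.487]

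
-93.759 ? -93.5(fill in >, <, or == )<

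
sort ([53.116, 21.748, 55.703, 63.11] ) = [21.748, 53.116, 55.703, 63.11]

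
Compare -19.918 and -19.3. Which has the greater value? -19.3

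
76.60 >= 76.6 True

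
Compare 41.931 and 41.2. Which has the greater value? 41.931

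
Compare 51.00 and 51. They are equal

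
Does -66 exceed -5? No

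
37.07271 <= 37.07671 True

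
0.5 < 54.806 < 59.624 True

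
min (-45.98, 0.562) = -45.98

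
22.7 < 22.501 False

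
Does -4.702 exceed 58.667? No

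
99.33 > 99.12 True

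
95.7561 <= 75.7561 False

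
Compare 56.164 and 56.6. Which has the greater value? 56.6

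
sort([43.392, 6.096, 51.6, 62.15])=[6.096, 43.392, 51.6, 62.15]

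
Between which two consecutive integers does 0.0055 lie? 0 and 1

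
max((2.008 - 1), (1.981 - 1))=1.008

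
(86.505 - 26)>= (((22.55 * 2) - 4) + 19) True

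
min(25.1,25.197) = 25.1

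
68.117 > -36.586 True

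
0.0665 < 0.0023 False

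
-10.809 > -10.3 False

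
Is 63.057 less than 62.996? No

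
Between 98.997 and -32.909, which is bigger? 98.997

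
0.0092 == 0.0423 False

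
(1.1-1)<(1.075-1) False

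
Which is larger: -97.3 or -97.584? -97.3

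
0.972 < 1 True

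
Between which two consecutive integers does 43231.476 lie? 43231 and 43232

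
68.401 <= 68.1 False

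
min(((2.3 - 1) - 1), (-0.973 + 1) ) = 0.027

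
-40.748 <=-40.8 False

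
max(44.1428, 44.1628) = 44.1628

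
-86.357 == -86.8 False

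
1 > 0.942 True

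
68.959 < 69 True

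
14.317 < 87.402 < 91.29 True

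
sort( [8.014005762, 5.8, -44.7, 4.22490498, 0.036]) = [-44.7, 0.036, 4.22490498, 5.8, 8.014005762]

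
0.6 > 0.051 True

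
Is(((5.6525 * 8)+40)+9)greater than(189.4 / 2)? No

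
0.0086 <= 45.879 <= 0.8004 False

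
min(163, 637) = 163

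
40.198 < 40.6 True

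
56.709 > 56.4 True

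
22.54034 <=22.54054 True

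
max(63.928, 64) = 64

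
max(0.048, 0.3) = 0.3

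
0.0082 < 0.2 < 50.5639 True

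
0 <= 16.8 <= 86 True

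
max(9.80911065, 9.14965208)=9.80911065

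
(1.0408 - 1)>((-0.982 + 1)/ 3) True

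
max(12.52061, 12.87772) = 12.87772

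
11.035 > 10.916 True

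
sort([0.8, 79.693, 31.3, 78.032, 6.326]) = [0.8, 6.326, 31.3, 78.032, 79.693]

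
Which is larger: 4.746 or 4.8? 4.8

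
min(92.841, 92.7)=92.7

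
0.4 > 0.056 True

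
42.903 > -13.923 True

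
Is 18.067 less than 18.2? Yes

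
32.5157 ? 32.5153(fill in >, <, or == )>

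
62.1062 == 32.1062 False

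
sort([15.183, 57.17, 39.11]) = [15.183, 39.11, 57.17]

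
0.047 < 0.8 True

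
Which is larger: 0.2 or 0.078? 0.2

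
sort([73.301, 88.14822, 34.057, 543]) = [34.057, 73.301, 88.14822, 543]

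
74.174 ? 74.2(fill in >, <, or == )<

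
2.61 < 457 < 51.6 False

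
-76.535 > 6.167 False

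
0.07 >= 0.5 False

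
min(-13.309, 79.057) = -13.309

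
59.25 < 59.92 True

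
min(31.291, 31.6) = 31.291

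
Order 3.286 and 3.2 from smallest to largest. 3.2, 3.286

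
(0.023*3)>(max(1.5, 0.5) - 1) False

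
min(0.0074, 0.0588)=0.0074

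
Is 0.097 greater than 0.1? No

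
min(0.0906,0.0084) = 0.0084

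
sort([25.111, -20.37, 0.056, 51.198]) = [-20.37, 0.056, 25.111, 51.198]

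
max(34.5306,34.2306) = 34.5306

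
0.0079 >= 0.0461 False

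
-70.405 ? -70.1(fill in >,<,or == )<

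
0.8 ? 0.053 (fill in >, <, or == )>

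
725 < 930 True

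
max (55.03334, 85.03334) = 85.03334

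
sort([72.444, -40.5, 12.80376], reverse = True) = [72.444, 12.80376, -40.5]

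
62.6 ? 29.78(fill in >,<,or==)>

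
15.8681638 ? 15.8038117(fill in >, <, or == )>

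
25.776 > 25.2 True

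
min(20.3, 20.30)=20.3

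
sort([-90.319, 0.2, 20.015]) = [-90.319, 0.2, 20.015]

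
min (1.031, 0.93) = 0.93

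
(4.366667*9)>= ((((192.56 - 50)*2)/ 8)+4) False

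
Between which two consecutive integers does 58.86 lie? 58 and 59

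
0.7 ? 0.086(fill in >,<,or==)>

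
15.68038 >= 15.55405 True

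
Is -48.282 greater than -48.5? Yes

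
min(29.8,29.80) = 29.8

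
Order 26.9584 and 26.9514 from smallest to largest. 26.9514, 26.9584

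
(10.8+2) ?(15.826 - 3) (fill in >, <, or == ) <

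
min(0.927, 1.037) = 0.927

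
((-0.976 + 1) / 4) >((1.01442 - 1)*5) False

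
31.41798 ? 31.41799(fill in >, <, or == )<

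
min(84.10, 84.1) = 84.10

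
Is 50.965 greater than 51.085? No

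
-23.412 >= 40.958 False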